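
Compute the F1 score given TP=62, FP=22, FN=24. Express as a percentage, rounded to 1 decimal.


Precision = TP / (TP + FP) = 62 / 84 = 0.7381
Recall = TP / (TP + FN) = 62 / 86 = 0.7209
F1 = 2 * P * R / (P + R)
= 2 * 0.7381 * 0.7209 / (0.7381 + 0.7209)
= 1.0642 / 1.459
= 0.7294
As percentage: 72.9%

72.9


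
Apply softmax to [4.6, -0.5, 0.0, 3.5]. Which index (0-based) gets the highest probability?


Softmax is a monotonic transformation, so it preserves the argmax.
We need to find the index of the maximum logit.
Index 0: 4.6
Index 1: -0.5
Index 2: 0.0
Index 3: 3.5
Maximum logit = 4.6 at index 0

0


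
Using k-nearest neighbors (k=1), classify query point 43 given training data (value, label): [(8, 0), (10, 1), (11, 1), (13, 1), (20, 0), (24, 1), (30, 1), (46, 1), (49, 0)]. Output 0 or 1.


Distances from query 43:
Point 46 (class 1): distance = 3
K=1 nearest neighbors: classes = [1]
Votes for class 1: 1 / 1
Majority vote => class 1

1


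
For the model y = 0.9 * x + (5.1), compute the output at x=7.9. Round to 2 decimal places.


y = 0.9 * 7.9 + (5.1)
= 7.11 + (5.1)
= 12.21

12.21


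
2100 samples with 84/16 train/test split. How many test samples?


Train samples = 2100 * 84% = 1764
Test samples = 2100 - 1764
= 336

336


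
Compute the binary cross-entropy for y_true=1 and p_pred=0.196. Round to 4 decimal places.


For y=1: Loss = -log(p)
= -log(0.196)
= -(-1.6296)
= 1.6296

1.6296


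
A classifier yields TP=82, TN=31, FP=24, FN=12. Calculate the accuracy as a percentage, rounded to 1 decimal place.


Accuracy = (TP + TN) / (TP + TN + FP + FN) * 100
= (82 + 31) / (82 + 31 + 24 + 12)
= 113 / 149
= 0.7584
= 75.8%

75.8


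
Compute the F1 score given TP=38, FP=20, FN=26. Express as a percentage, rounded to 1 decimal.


Precision = TP / (TP + FP) = 38 / 58 = 0.6552
Recall = TP / (TP + FN) = 38 / 64 = 0.5938
F1 = 2 * P * R / (P + R)
= 2 * 0.6552 * 0.5938 / (0.6552 + 0.5938)
= 0.778 / 1.2489
= 0.623
As percentage: 62.3%

62.3


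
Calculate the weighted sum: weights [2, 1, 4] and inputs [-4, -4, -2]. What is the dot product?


Element-wise products:
2 * -4 = -8
1 * -4 = -4
4 * -2 = -8
Sum = -8 + -4 + -8
= -20

-20


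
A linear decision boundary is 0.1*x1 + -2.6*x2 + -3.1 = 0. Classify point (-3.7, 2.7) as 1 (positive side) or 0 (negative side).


Compute 0.1 * -3.7 + -2.6 * 2.7 + -3.1
= -0.37 + -7.02 + -3.1
= -10.49
Since -10.49 < 0, the point is on the negative side.

0


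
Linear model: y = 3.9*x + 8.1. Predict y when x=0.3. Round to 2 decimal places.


y = 3.9 * 0.3 + (8.1)
= 1.17 + (8.1)
= 9.27

9.27


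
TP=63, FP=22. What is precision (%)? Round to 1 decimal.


Precision = TP / (TP + FP) * 100
= 63 / (63 + 22)
= 63 / 85
= 0.7412
= 74.1%

74.1


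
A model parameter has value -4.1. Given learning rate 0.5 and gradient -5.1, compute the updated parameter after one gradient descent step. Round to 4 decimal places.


w_new = w_old - lr * gradient
= -4.1 - 0.5 * -5.1
= -4.1 - (-2.55)
= -1.5500

-1.5500


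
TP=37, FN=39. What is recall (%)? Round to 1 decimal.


Recall = TP / (TP + FN) * 100
= 37 / (37 + 39)
= 37 / 76
= 0.4868
= 48.7%

48.7


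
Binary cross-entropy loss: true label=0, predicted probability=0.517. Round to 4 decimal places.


For y=0: Loss = -log(1-p)
= -log(1 - 0.517)
= -log(0.483)
= -(-0.7277)
= 0.7277

0.7277


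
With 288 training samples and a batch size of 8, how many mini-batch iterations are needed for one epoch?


Iterations per epoch = dataset_size / batch_size
= 288 / 8
= 36

36


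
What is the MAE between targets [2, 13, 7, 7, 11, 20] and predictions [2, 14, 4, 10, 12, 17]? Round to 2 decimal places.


Absolute errors: [0, 1, 3, 3, 1, 3]
Sum of absolute errors = 11
MAE = 11 / 6 = 1.83

1.83


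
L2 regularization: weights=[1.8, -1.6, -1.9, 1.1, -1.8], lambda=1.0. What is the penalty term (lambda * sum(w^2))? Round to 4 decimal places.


Squaring each weight:
1.8^2 = 3.24
(-1.6)^2 = 2.56
(-1.9)^2 = 3.61
1.1^2 = 1.21
(-1.8)^2 = 3.24
Sum of squares = 13.86
Penalty = 1.0 * 13.86 = 13.8600

13.8600


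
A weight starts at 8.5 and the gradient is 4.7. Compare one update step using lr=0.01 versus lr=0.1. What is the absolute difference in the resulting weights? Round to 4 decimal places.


With lr=0.01: w_new = 8.5 - 0.01 * 4.7 = 8.453
With lr=0.1: w_new = 8.5 - 0.1 * 4.7 = 8.03
Absolute difference = |8.453 - 8.03|
= 0.4230

0.4230


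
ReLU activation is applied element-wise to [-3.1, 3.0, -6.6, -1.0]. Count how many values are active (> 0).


ReLU(x) = max(0, x) for each element:
ReLU(-3.1) = 0
ReLU(3.0) = 3.0
ReLU(-6.6) = 0
ReLU(-1.0) = 0
Active neurons (>0): 1

1


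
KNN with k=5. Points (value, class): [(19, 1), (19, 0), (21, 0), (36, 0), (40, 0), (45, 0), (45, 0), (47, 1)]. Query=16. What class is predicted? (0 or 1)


Distances from query 16:
Point 19 (class 0): distance = 3
Point 19 (class 1): distance = 3
Point 21 (class 0): distance = 5
Point 36 (class 0): distance = 20
Point 40 (class 0): distance = 24
K=5 nearest neighbors: classes = [0, 1, 0, 0, 0]
Votes for class 1: 1 / 5
Majority vote => class 0

0


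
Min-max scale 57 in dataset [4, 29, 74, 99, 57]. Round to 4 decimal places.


Min = 4, Max = 99
Range = 99 - 4 = 95
Scaled = (x - min) / (max - min)
= (57 - 4) / 95
= 53 / 95
= 0.5579

0.5579


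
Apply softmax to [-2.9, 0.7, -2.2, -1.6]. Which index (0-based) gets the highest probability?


Softmax is a monotonic transformation, so it preserves the argmax.
We need to find the index of the maximum logit.
Index 0: -2.9
Index 1: 0.7
Index 2: -2.2
Index 3: -1.6
Maximum logit = 0.7 at index 1

1


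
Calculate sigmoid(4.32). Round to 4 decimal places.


sigmoid(z) = 1 / (1 + exp(-z))
exp(-(4.32)) = exp(-4.32) = 0.0133
1 + 0.0133 = 1.0133
1 / 1.0133 = 0.9869

0.9869


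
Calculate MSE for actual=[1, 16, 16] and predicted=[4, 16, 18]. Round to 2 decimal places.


Differences: [-3, 0, -2]
Squared errors: [9, 0, 4]
Sum of squared errors = 13
MSE = 13 / 3 = 4.33

4.33


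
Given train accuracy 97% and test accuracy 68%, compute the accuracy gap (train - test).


Gap = train_accuracy - test_accuracy
= 97 - 68
= 29%
This large gap strongly indicates overfitting.

29


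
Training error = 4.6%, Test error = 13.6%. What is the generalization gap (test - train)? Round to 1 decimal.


Generalization gap = test_error - train_error
= 13.6 - 4.6
= 9.0%
A moderate gap.

9.0


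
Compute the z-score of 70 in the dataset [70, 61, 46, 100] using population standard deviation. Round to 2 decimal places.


Mean = (70 + 61 + 46 + 100) / 4 = 69.25
Variance = sum((x_i - mean)^2) / n = 388.6875
Std = sqrt(388.6875) = 19.7152
Z = (x - mean) / std
= (70 - 69.25) / 19.7152
= 0.75 / 19.7152
= 0.04

0.04


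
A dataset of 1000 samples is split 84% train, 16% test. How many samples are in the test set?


Train samples = 1000 * 84% = 840
Test samples = 1000 - 840
= 160

160


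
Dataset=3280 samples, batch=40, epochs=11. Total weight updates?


Iterations per epoch = 3280 / 40 = 82
Total updates = iterations_per_epoch * epochs
= 82 * 11
= 902

902


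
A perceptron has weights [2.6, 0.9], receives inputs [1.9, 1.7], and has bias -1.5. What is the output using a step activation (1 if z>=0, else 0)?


z = w . x + b
= 2.6*1.9 + 0.9*1.7 + -1.5
= 4.94 + 1.53 + -1.5
= 6.47 + -1.5
= 4.97
Since z = 4.97 >= 0, output = 1

1


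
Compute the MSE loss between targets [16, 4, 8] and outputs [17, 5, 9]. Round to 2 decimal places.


Differences: [-1, -1, -1]
Squared errors: [1, 1, 1]
Sum of squared errors = 3
MSE = 3 / 3 = 1.00

1.00


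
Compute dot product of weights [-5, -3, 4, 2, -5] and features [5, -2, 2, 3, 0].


Element-wise products:
-5 * 5 = -25
-3 * -2 = 6
4 * 2 = 8
2 * 3 = 6
-5 * 0 = 0
Sum = -25 + 6 + 8 + 6 + 0
= -5

-5


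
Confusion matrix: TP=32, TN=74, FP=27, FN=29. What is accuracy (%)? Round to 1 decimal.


Accuracy = (TP + TN) / (TP + TN + FP + FN) * 100
= (32 + 74) / (32 + 74 + 27 + 29)
= 106 / 162
= 0.6543
= 65.4%

65.4


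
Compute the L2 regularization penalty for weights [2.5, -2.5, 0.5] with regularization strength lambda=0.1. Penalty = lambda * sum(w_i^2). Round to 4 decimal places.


Squaring each weight:
2.5^2 = 6.25
(-2.5)^2 = 6.25
0.5^2 = 0.25
Sum of squares = 12.75
Penalty = 0.1 * 12.75 = 1.2750

1.2750


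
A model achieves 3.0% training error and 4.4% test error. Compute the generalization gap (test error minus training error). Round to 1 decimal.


Generalization gap = test_error - train_error
= 4.4 - 3.0
= 1.4%
A small gap suggests good generalization.

1.4


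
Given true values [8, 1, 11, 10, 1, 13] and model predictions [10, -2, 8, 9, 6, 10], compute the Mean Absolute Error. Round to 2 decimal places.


Absolute errors: [2, 3, 3, 1, 5, 3]
Sum of absolute errors = 17
MAE = 17 / 6 = 2.83

2.83


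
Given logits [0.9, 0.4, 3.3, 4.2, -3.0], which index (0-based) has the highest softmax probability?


Softmax is a monotonic transformation, so it preserves the argmax.
We need to find the index of the maximum logit.
Index 0: 0.9
Index 1: 0.4
Index 2: 3.3
Index 3: 4.2
Index 4: -3.0
Maximum logit = 4.2 at index 3

3


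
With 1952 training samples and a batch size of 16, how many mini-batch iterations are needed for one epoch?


Iterations per epoch = dataset_size / batch_size
= 1952 / 16
= 122

122


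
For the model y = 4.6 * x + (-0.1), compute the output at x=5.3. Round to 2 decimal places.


y = 4.6 * 5.3 + (-0.1)
= 24.38 + (-0.1)
= 24.28

24.28


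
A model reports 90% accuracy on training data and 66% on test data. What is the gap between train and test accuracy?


Gap = train_accuracy - test_accuracy
= 90 - 66
= 24%
This large gap strongly indicates overfitting.

24


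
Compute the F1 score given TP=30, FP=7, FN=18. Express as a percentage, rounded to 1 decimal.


Precision = TP / (TP + FP) = 30 / 37 = 0.8108
Recall = TP / (TP + FN) = 30 / 48 = 0.625
F1 = 2 * P * R / (P + R)
= 2 * 0.8108 * 0.625 / (0.8108 + 0.625)
= 1.0135 / 1.4358
= 0.7059
As percentage: 70.6%

70.6


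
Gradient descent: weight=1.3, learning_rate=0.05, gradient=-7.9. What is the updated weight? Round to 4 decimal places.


w_new = w_old - lr * gradient
= 1.3 - 0.05 * -7.9
= 1.3 - (-0.395)
= 1.6950

1.6950


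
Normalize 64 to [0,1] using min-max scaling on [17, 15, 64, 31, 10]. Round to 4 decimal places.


Min = 10, Max = 64
Range = 64 - 10 = 54
Scaled = (x - min) / (max - min)
= (64 - 10) / 54
= 54 / 54
= 1.0000

1.0000


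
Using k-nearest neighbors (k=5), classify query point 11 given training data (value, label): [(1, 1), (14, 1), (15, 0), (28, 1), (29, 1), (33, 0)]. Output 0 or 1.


Distances from query 11:
Point 14 (class 1): distance = 3
Point 15 (class 0): distance = 4
Point 1 (class 1): distance = 10
Point 28 (class 1): distance = 17
Point 29 (class 1): distance = 18
K=5 nearest neighbors: classes = [1, 0, 1, 1, 1]
Votes for class 1: 4 / 5
Majority vote => class 1

1


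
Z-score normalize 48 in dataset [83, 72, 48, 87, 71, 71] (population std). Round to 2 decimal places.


Mean = (83 + 72 + 48 + 87 + 71 + 71) / 6 = 72.0
Variance = sum((x_i - mean)^2) / n = 154.0
Std = sqrt(154.0) = 12.4097
Z = (x - mean) / std
= (48 - 72.0) / 12.4097
= -24.0 / 12.4097
= -1.93

-1.93


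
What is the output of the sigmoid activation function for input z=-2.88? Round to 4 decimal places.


sigmoid(z) = 1 / (1 + exp(-z))
exp(-(-2.88)) = exp(2.88) = 17.8143
1 + 17.8143 = 18.8143
1 / 18.8143 = 0.0532

0.0532


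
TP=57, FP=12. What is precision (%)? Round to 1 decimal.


Precision = TP / (TP + FP) * 100
= 57 / (57 + 12)
= 57 / 69
= 0.8261
= 82.6%

82.6


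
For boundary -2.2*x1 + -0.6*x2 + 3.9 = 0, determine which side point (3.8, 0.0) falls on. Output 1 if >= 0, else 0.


Compute -2.2 * 3.8 + -0.6 * 0.0 + 3.9
= -8.36 + -0.0 + 3.9
= -4.46
Since -4.46 < 0, the point is on the negative side.

0


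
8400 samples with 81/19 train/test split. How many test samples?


Train samples = 8400 * 81% = 6804
Test samples = 8400 - 6804
= 1596

1596


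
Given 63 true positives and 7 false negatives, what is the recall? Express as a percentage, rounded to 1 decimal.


Recall = TP / (TP + FN) * 100
= 63 / (63 + 7)
= 63 / 70
= 0.9
= 90.0%

90.0


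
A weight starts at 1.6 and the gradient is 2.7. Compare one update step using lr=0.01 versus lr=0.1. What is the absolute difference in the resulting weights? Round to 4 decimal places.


With lr=0.01: w_new = 1.6 - 0.01 * 2.7 = 1.573
With lr=0.1: w_new = 1.6 - 0.1 * 2.7 = 1.33
Absolute difference = |1.573 - 1.33|
= 0.2430

0.2430


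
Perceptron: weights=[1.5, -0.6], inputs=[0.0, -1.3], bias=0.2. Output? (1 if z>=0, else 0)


z = w . x + b
= 1.5*0.0 + -0.6*-1.3 + 0.2
= 0.0 + 0.78 + 0.2
= 0.78 + 0.2
= 0.98
Since z = 0.98 >= 0, output = 1

1


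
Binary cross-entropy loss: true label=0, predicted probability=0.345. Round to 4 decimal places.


For y=0: Loss = -log(1-p)
= -log(1 - 0.345)
= -log(0.655)
= -(-0.4231)
= 0.4231

0.4231


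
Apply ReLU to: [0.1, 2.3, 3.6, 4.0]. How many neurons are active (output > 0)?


ReLU(x) = max(0, x) for each element:
ReLU(0.1) = 0.1
ReLU(2.3) = 2.3
ReLU(3.6) = 3.6
ReLU(4.0) = 4.0
Active neurons (>0): 4

4


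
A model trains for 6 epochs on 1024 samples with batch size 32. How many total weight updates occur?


Iterations per epoch = 1024 / 32 = 32
Total updates = iterations_per_epoch * epochs
= 32 * 6
= 192

192


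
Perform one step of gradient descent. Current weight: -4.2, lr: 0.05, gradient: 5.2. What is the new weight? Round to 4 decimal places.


w_new = w_old - lr * gradient
= -4.2 - 0.05 * 5.2
= -4.2 - (0.26)
= -4.4600

-4.4600


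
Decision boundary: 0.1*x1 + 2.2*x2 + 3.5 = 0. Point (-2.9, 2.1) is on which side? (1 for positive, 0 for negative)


Compute 0.1 * -2.9 + 2.2 * 2.1 + 3.5
= -0.29 + 4.62 + 3.5
= 7.83
Since 7.83 >= 0, the point is on the positive side.

1


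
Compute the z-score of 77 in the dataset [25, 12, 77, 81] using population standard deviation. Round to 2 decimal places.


Mean = (25 + 12 + 77 + 81) / 4 = 48.75
Variance = sum((x_i - mean)^2) / n = 938.1875
Std = sqrt(938.1875) = 30.6298
Z = (x - mean) / std
= (77 - 48.75) / 30.6298
= 28.25 / 30.6298
= 0.92

0.92


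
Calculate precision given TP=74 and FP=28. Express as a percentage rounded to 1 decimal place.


Precision = TP / (TP + FP) * 100
= 74 / (74 + 28)
= 74 / 102
= 0.7255
= 72.5%

72.5


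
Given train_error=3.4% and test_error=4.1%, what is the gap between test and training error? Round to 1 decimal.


Generalization gap = test_error - train_error
= 4.1 - 3.4
= 0.7%
A small gap suggests good generalization.

0.7


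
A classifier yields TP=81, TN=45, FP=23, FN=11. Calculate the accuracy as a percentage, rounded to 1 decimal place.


Accuracy = (TP + TN) / (TP + TN + FP + FN) * 100
= (81 + 45) / (81 + 45 + 23 + 11)
= 126 / 160
= 0.7875
= 78.8%

78.8


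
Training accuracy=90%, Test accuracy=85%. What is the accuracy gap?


Gap = train_accuracy - test_accuracy
= 90 - 85
= 5%
This moderate gap may indicate mild overfitting.

5


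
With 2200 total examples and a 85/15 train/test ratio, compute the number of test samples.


Train samples = 2200 * 85% = 1870
Test samples = 2200 - 1870
= 330

330


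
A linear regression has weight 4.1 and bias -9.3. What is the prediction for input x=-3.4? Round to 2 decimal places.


y = 4.1 * -3.4 + (-9.3)
= -13.94 + (-9.3)
= -23.24

-23.24


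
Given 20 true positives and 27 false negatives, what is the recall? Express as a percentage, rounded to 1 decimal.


Recall = TP / (TP + FN) * 100
= 20 / (20 + 27)
= 20 / 47
= 0.4255
= 42.6%

42.6


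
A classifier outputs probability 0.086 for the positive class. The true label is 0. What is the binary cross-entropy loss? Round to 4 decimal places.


For y=0: Loss = -log(1-p)
= -log(1 - 0.086)
= -log(0.914)
= -(-0.0899)
= 0.0899

0.0899


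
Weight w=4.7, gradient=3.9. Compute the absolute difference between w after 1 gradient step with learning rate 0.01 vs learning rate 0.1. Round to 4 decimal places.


With lr=0.01: w_new = 4.7 - 0.01 * 3.9 = 4.661
With lr=0.1: w_new = 4.7 - 0.1 * 3.9 = 4.31
Absolute difference = |4.661 - 4.31|
= 0.3510

0.3510


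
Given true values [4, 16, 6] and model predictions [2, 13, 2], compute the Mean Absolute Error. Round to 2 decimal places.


Absolute errors: [2, 3, 4]
Sum of absolute errors = 9
MAE = 9 / 3 = 3.00

3.00


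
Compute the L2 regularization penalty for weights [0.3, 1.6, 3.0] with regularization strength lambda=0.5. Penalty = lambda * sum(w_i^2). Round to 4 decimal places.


Squaring each weight:
0.3^2 = 0.09
1.6^2 = 2.56
3.0^2 = 9.0
Sum of squares = 11.65
Penalty = 0.5 * 11.65 = 5.8250

5.8250


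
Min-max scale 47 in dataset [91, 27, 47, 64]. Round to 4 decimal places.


Min = 27, Max = 91
Range = 91 - 27 = 64
Scaled = (x - min) / (max - min)
= (47 - 27) / 64
= 20 / 64
= 0.3125

0.3125


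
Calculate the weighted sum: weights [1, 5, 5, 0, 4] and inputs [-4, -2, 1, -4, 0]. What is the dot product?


Element-wise products:
1 * -4 = -4
5 * -2 = -10
5 * 1 = 5
0 * -4 = 0
4 * 0 = 0
Sum = -4 + -10 + 5 + 0 + 0
= -9

-9


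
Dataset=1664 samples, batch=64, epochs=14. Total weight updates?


Iterations per epoch = 1664 / 64 = 26
Total updates = iterations_per_epoch * epochs
= 26 * 14
= 364

364


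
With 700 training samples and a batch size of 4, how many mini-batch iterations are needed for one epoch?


Iterations per epoch = dataset_size / batch_size
= 700 / 4
= 175

175


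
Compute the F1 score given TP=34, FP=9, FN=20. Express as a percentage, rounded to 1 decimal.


Precision = TP / (TP + FP) = 34 / 43 = 0.7907
Recall = TP / (TP + FN) = 34 / 54 = 0.6296
F1 = 2 * P * R / (P + R)
= 2 * 0.7907 * 0.6296 / (0.7907 + 0.6296)
= 0.9957 / 1.4203
= 0.701
As percentage: 70.1%

70.1


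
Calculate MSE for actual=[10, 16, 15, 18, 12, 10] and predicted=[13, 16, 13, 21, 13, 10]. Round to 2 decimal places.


Differences: [-3, 0, 2, -3, -1, 0]
Squared errors: [9, 0, 4, 9, 1, 0]
Sum of squared errors = 23
MSE = 23 / 6 = 3.83

3.83


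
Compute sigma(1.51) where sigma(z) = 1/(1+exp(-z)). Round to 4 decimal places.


sigmoid(z) = 1 / (1 + exp(-z))
exp(-(1.51)) = exp(-1.51) = 0.2209
1 + 0.2209 = 1.2209
1 / 1.2209 = 0.8191

0.8191


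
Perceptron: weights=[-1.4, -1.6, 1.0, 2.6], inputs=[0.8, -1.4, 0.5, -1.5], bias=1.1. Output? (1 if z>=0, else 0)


z = w . x + b
= -1.4*0.8 + -1.6*-1.4 + 1.0*0.5 + 2.6*-1.5 + 1.1
= -1.12 + 2.24 + 0.5 + -3.9 + 1.1
= -2.28 + 1.1
= -1.18
Since z = -1.18 < 0, output = 0

0


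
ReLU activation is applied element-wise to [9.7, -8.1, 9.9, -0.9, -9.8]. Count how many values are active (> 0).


ReLU(x) = max(0, x) for each element:
ReLU(9.7) = 9.7
ReLU(-8.1) = 0
ReLU(9.9) = 9.9
ReLU(-0.9) = 0
ReLU(-9.8) = 0
Active neurons (>0): 2

2


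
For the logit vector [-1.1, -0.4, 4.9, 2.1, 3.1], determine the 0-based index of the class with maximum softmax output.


Softmax is a monotonic transformation, so it preserves the argmax.
We need to find the index of the maximum logit.
Index 0: -1.1
Index 1: -0.4
Index 2: 4.9
Index 3: 2.1
Index 4: 3.1
Maximum logit = 4.9 at index 2

2


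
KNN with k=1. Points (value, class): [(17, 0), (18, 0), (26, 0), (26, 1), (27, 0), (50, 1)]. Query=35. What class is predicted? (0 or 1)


Distances from query 35:
Point 27 (class 0): distance = 8
K=1 nearest neighbors: classes = [0]
Votes for class 1: 0 / 1
Majority vote => class 0

0


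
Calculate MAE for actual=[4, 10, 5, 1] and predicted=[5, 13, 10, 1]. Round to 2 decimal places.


Absolute errors: [1, 3, 5, 0]
Sum of absolute errors = 9
MAE = 9 / 4 = 2.25

2.25


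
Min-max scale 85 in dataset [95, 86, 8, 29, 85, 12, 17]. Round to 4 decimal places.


Min = 8, Max = 95
Range = 95 - 8 = 87
Scaled = (x - min) / (max - min)
= (85 - 8) / 87
= 77 / 87
= 0.8851

0.8851


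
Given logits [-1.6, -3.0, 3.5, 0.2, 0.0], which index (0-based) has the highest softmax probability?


Softmax is a monotonic transformation, so it preserves the argmax.
We need to find the index of the maximum logit.
Index 0: -1.6
Index 1: -3.0
Index 2: 3.5
Index 3: 0.2
Index 4: 0.0
Maximum logit = 3.5 at index 2

2


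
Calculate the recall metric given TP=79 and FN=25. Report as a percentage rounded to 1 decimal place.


Recall = TP / (TP + FN) * 100
= 79 / (79 + 25)
= 79 / 104
= 0.7596
= 76.0%

76.0


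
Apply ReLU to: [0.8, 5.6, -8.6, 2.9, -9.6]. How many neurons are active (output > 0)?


ReLU(x) = max(0, x) for each element:
ReLU(0.8) = 0.8
ReLU(5.6) = 5.6
ReLU(-8.6) = 0
ReLU(2.9) = 2.9
ReLU(-9.6) = 0
Active neurons (>0): 3

3


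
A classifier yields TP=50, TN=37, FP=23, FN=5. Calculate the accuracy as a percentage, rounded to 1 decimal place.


Accuracy = (TP + TN) / (TP + TN + FP + FN) * 100
= (50 + 37) / (50 + 37 + 23 + 5)
= 87 / 115
= 0.7565
= 75.7%

75.7


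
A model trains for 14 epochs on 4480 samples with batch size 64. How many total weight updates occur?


Iterations per epoch = 4480 / 64 = 70
Total updates = iterations_per_epoch * epochs
= 70 * 14
= 980

980


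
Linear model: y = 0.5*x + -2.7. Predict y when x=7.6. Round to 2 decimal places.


y = 0.5 * 7.6 + (-2.7)
= 3.8 + (-2.7)
= 1.10

1.10


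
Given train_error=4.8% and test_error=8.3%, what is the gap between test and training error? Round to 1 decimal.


Generalization gap = test_error - train_error
= 8.3 - 4.8
= 3.5%
A moderate gap.

3.5


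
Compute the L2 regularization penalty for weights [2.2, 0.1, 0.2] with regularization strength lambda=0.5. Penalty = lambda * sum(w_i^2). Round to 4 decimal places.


Squaring each weight:
2.2^2 = 4.84
0.1^2 = 0.01
0.2^2 = 0.04
Sum of squares = 4.89
Penalty = 0.5 * 4.89 = 2.4450

2.4450


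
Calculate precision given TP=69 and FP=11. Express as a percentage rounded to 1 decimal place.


Precision = TP / (TP + FP) * 100
= 69 / (69 + 11)
= 69 / 80
= 0.8625
= 86.3%

86.3


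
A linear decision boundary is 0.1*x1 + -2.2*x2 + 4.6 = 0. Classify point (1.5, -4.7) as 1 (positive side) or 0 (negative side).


Compute 0.1 * 1.5 + -2.2 * -4.7 + 4.6
= 0.15 + 10.34 + 4.6
= 15.09
Since 15.09 >= 0, the point is on the positive side.

1


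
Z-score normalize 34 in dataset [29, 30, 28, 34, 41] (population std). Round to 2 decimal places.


Mean = (29 + 30 + 28 + 34 + 41) / 5 = 32.4
Variance = sum((x_i - mean)^2) / n = 22.64
Std = sqrt(22.64) = 4.7582
Z = (x - mean) / std
= (34 - 32.4) / 4.7582
= 1.6 / 4.7582
= 0.34

0.34


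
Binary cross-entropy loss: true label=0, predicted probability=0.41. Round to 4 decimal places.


For y=0: Loss = -log(1-p)
= -log(1 - 0.41)
= -log(0.59)
= -(-0.5276)
= 0.5276

0.5276


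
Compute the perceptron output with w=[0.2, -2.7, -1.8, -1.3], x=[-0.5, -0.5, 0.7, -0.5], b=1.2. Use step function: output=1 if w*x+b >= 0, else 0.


z = w . x + b
= 0.2*-0.5 + -2.7*-0.5 + -1.8*0.7 + -1.3*-0.5 + 1.2
= -0.1 + 1.35 + -1.26 + 0.65 + 1.2
= 0.64 + 1.2
= 1.84
Since z = 1.84 >= 0, output = 1

1


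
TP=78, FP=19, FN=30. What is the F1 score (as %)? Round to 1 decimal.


Precision = TP / (TP + FP) = 78 / 97 = 0.8041
Recall = TP / (TP + FN) = 78 / 108 = 0.7222
F1 = 2 * P * R / (P + R)
= 2 * 0.8041 * 0.7222 / (0.8041 + 0.7222)
= 1.1615 / 1.5263
= 0.761
As percentage: 76.1%

76.1


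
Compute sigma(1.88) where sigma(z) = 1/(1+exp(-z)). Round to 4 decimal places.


sigmoid(z) = 1 / (1 + exp(-z))
exp(-(1.88)) = exp(-1.88) = 0.1526
1 + 0.1526 = 1.1526
1 / 1.1526 = 0.8676

0.8676


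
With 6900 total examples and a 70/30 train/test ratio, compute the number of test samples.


Train samples = 6900 * 70% = 4830
Test samples = 6900 - 4830
= 2070

2070


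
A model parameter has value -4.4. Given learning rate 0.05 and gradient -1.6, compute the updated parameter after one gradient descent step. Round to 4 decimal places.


w_new = w_old - lr * gradient
= -4.4 - 0.05 * -1.6
= -4.4 - (-0.08)
= -4.3200

-4.3200


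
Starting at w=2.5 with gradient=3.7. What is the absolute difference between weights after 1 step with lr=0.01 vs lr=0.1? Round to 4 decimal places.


With lr=0.01: w_new = 2.5 - 0.01 * 3.7 = 2.463
With lr=0.1: w_new = 2.5 - 0.1 * 3.7 = 2.13
Absolute difference = |2.463 - 2.13|
= 0.3330

0.3330


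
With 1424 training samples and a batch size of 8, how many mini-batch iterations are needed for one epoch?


Iterations per epoch = dataset_size / batch_size
= 1424 / 8
= 178

178


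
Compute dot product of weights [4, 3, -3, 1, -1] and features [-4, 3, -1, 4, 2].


Element-wise products:
4 * -4 = -16
3 * 3 = 9
-3 * -1 = 3
1 * 4 = 4
-1 * 2 = -2
Sum = -16 + 9 + 3 + 4 + -2
= -2

-2


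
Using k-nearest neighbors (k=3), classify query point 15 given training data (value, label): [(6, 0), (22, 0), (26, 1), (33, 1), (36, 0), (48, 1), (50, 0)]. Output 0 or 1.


Distances from query 15:
Point 22 (class 0): distance = 7
Point 6 (class 0): distance = 9
Point 26 (class 1): distance = 11
K=3 nearest neighbors: classes = [0, 0, 1]
Votes for class 1: 1 / 3
Majority vote => class 0

0


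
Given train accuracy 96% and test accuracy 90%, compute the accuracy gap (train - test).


Gap = train_accuracy - test_accuracy
= 96 - 90
= 6%
This moderate gap may indicate mild overfitting.

6


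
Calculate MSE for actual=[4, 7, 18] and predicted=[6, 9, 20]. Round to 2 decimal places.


Differences: [-2, -2, -2]
Squared errors: [4, 4, 4]
Sum of squared errors = 12
MSE = 12 / 3 = 4.00

4.00


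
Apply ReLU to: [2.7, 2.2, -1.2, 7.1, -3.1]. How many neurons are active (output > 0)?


ReLU(x) = max(0, x) for each element:
ReLU(2.7) = 2.7
ReLU(2.2) = 2.2
ReLU(-1.2) = 0
ReLU(7.1) = 7.1
ReLU(-3.1) = 0
Active neurons (>0): 3

3


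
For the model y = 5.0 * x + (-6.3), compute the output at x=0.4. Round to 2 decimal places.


y = 5.0 * 0.4 + (-6.3)
= 2.0 + (-6.3)
= -4.30

-4.30


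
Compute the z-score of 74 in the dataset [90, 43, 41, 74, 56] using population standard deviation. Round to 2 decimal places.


Mean = (90 + 43 + 41 + 74 + 56) / 5 = 60.8
Variance = sum((x_i - mean)^2) / n = 351.76
Std = sqrt(351.76) = 18.7553
Z = (x - mean) / std
= (74 - 60.8) / 18.7553
= 13.2 / 18.7553
= 0.70

0.70


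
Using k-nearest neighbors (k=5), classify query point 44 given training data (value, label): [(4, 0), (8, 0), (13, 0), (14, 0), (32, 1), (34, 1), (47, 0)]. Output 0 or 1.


Distances from query 44:
Point 47 (class 0): distance = 3
Point 34 (class 1): distance = 10
Point 32 (class 1): distance = 12
Point 14 (class 0): distance = 30
Point 13 (class 0): distance = 31
K=5 nearest neighbors: classes = [0, 1, 1, 0, 0]
Votes for class 1: 2 / 5
Majority vote => class 0

0


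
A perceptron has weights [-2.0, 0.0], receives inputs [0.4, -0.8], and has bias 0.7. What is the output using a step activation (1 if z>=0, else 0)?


z = w . x + b
= -2.0*0.4 + 0.0*-0.8 + 0.7
= -0.8 + -0.0 + 0.7
= -0.8 + 0.7
= -0.1
Since z = -0.1 < 0, output = 0

0


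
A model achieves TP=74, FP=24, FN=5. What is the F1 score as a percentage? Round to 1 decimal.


Precision = TP / (TP + FP) = 74 / 98 = 0.7551
Recall = TP / (TP + FN) = 74 / 79 = 0.9367
F1 = 2 * P * R / (P + R)
= 2 * 0.7551 * 0.9367 / (0.7551 + 0.9367)
= 1.4146 / 1.6918
= 0.8362
As percentage: 83.6%

83.6


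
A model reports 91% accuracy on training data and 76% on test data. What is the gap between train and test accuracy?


Gap = train_accuracy - test_accuracy
= 91 - 76
= 15%
This gap suggests the model is overfitting.

15


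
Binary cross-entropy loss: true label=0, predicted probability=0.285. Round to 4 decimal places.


For y=0: Loss = -log(1-p)
= -log(1 - 0.285)
= -log(0.715)
= -(-0.3355)
= 0.3355

0.3355


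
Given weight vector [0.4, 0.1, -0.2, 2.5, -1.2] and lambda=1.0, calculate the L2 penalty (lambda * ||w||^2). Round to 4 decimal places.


Squaring each weight:
0.4^2 = 0.16
0.1^2 = 0.01
(-0.2)^2 = 0.04
2.5^2 = 6.25
(-1.2)^2 = 1.44
Sum of squares = 7.9
Penalty = 1.0 * 7.9 = 7.9000

7.9000


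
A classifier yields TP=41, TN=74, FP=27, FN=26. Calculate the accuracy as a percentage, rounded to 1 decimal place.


Accuracy = (TP + TN) / (TP + TN + FP + FN) * 100
= (41 + 74) / (41 + 74 + 27 + 26)
= 115 / 168
= 0.6845
= 68.5%

68.5


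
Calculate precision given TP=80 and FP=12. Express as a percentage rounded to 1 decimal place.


Precision = TP / (TP + FP) * 100
= 80 / (80 + 12)
= 80 / 92
= 0.8696
= 87.0%

87.0


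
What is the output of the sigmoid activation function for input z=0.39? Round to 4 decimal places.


sigmoid(z) = 1 / (1 + exp(-z))
exp(-(0.39)) = exp(-0.39) = 0.6771
1 + 0.6771 = 1.6771
1 / 1.6771 = 0.5963

0.5963


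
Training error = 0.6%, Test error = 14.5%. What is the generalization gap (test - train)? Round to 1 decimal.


Generalization gap = test_error - train_error
= 14.5 - 0.6
= 13.9%
A large gap suggests overfitting.

13.9


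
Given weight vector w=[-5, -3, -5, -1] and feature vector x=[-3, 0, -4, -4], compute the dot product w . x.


Element-wise products:
-5 * -3 = 15
-3 * 0 = 0
-5 * -4 = 20
-1 * -4 = 4
Sum = 15 + 0 + 20 + 4
= 39

39


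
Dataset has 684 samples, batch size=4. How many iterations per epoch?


Iterations per epoch = dataset_size / batch_size
= 684 / 4
= 171

171


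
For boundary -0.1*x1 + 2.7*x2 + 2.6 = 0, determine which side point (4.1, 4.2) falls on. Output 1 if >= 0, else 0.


Compute -0.1 * 4.1 + 2.7 * 4.2 + 2.6
= -0.41 + 11.34 + 2.6
= 13.53
Since 13.53 >= 0, the point is on the positive side.

1


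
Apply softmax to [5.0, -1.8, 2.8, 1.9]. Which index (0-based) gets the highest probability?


Softmax is a monotonic transformation, so it preserves the argmax.
We need to find the index of the maximum logit.
Index 0: 5.0
Index 1: -1.8
Index 2: 2.8
Index 3: 1.9
Maximum logit = 5.0 at index 0

0


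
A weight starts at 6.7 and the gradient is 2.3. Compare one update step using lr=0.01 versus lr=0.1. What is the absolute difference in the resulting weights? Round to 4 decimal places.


With lr=0.01: w_new = 6.7 - 0.01 * 2.3 = 6.677
With lr=0.1: w_new = 6.7 - 0.1 * 2.3 = 6.47
Absolute difference = |6.677 - 6.47|
= 0.2070

0.2070


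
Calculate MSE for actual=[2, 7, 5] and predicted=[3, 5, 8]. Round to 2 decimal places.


Differences: [-1, 2, -3]
Squared errors: [1, 4, 9]
Sum of squared errors = 14
MSE = 14 / 3 = 4.67

4.67


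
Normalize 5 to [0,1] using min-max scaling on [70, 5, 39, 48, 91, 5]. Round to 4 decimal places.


Min = 5, Max = 91
Range = 91 - 5 = 86
Scaled = (x - min) / (max - min)
= (5 - 5) / 86
= 0 / 86
= 0.0000

0.0000


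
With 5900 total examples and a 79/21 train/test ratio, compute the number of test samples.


Train samples = 5900 * 79% = 4661
Test samples = 5900 - 4661
= 1239

1239


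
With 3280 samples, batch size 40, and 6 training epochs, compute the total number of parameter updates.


Iterations per epoch = 3280 / 40 = 82
Total updates = iterations_per_epoch * epochs
= 82 * 6
= 492

492


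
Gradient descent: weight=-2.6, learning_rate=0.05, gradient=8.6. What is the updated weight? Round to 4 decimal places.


w_new = w_old - lr * gradient
= -2.6 - 0.05 * 8.6
= -2.6 - (0.43)
= -3.0300

-3.0300


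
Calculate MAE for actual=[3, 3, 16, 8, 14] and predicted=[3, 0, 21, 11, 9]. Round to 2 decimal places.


Absolute errors: [0, 3, 5, 3, 5]
Sum of absolute errors = 16
MAE = 16 / 5 = 3.20

3.20


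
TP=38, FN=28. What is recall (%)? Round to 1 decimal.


Recall = TP / (TP + FN) * 100
= 38 / (38 + 28)
= 38 / 66
= 0.5758
= 57.6%

57.6


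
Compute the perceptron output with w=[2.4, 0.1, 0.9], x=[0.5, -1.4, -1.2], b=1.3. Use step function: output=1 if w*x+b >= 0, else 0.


z = w . x + b
= 2.4*0.5 + 0.1*-1.4 + 0.9*-1.2 + 1.3
= 1.2 + -0.14 + -1.08 + 1.3
= -0.02 + 1.3
= 1.28
Since z = 1.28 >= 0, output = 1

1


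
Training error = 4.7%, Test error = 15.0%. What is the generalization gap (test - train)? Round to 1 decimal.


Generalization gap = test_error - train_error
= 15.0 - 4.7
= 10.3%
A large gap suggests overfitting.

10.3


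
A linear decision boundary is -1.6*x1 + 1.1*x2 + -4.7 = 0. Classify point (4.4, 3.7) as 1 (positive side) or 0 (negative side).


Compute -1.6 * 4.4 + 1.1 * 3.7 + -4.7
= -7.04 + 4.07 + -4.7
= -7.67
Since -7.67 < 0, the point is on the negative side.

0


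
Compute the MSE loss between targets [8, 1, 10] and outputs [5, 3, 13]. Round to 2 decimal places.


Differences: [3, -2, -3]
Squared errors: [9, 4, 9]
Sum of squared errors = 22
MSE = 22 / 3 = 7.33

7.33


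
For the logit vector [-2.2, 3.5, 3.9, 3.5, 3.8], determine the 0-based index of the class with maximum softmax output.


Softmax is a monotonic transformation, so it preserves the argmax.
We need to find the index of the maximum logit.
Index 0: -2.2
Index 1: 3.5
Index 2: 3.9
Index 3: 3.5
Index 4: 3.8
Maximum logit = 3.9 at index 2

2


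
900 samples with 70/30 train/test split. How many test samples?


Train samples = 900 * 70% = 630
Test samples = 900 - 630
= 270

270


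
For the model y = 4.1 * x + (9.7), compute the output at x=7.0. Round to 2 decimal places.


y = 4.1 * 7.0 + (9.7)
= 28.7 + (9.7)
= 38.40

38.40


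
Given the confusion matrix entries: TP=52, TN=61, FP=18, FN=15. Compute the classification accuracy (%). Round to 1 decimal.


Accuracy = (TP + TN) / (TP + TN + FP + FN) * 100
= (52 + 61) / (52 + 61 + 18 + 15)
= 113 / 146
= 0.774
= 77.4%

77.4


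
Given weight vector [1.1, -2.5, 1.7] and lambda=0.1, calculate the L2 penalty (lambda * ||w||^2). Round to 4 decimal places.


Squaring each weight:
1.1^2 = 1.21
(-2.5)^2 = 6.25
1.7^2 = 2.89
Sum of squares = 10.35
Penalty = 0.1 * 10.35 = 1.0350

1.0350


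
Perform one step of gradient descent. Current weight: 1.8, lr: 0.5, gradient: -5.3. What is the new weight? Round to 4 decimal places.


w_new = w_old - lr * gradient
= 1.8 - 0.5 * -5.3
= 1.8 - (-2.65)
= 4.4500

4.4500


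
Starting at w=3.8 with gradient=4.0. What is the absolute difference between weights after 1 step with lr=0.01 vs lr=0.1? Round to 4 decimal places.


With lr=0.01: w_new = 3.8 - 0.01 * 4.0 = 3.76
With lr=0.1: w_new = 3.8 - 0.1 * 4.0 = 3.4
Absolute difference = |3.76 - 3.4|
= 0.3600

0.3600


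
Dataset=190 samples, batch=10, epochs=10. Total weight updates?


Iterations per epoch = 190 / 10 = 19
Total updates = iterations_per_epoch * epochs
= 19 * 10
= 190

190


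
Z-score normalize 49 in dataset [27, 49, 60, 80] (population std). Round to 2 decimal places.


Mean = (27 + 49 + 60 + 80) / 4 = 54.0
Variance = sum((x_i - mean)^2) / n = 366.5
Std = sqrt(366.5) = 19.1442
Z = (x - mean) / std
= (49 - 54.0) / 19.1442
= -5.0 / 19.1442
= -0.26

-0.26


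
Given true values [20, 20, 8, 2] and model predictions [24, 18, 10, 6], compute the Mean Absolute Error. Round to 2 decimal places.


Absolute errors: [4, 2, 2, 4]
Sum of absolute errors = 12
MAE = 12 / 4 = 3.00

3.00


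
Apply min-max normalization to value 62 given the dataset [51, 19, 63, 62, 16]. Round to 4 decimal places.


Min = 16, Max = 63
Range = 63 - 16 = 47
Scaled = (x - min) / (max - min)
= (62 - 16) / 47
= 46 / 47
= 0.9787

0.9787


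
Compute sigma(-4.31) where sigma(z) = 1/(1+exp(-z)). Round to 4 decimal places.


sigmoid(z) = 1 / (1 + exp(-z))
exp(-(-4.31)) = exp(4.31) = 74.4405
1 + 74.4405 = 75.4405
1 / 75.4405 = 0.0133

0.0133


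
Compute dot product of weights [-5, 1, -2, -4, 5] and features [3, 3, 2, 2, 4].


Element-wise products:
-5 * 3 = -15
1 * 3 = 3
-2 * 2 = -4
-4 * 2 = -8
5 * 4 = 20
Sum = -15 + 3 + -4 + -8 + 20
= -4

-4


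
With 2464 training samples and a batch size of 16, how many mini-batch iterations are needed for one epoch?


Iterations per epoch = dataset_size / batch_size
= 2464 / 16
= 154

154


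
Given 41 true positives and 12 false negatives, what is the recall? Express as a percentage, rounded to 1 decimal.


Recall = TP / (TP + FN) * 100
= 41 / (41 + 12)
= 41 / 53
= 0.7736
= 77.4%

77.4


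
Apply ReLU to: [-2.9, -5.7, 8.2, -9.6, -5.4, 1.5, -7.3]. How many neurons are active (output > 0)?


ReLU(x) = max(0, x) for each element:
ReLU(-2.9) = 0
ReLU(-5.7) = 0
ReLU(8.2) = 8.2
ReLU(-9.6) = 0
ReLU(-5.4) = 0
ReLU(1.5) = 1.5
ReLU(-7.3) = 0
Active neurons (>0): 2

2


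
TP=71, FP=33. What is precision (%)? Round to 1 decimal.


Precision = TP / (TP + FP) * 100
= 71 / (71 + 33)
= 71 / 104
= 0.6827
= 68.3%

68.3


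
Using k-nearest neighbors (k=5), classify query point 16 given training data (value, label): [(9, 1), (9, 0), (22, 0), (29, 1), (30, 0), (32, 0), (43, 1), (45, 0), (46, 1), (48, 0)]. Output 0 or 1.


Distances from query 16:
Point 22 (class 0): distance = 6
Point 9 (class 0): distance = 7
Point 9 (class 1): distance = 7
Point 29 (class 1): distance = 13
Point 30 (class 0): distance = 14
K=5 nearest neighbors: classes = [0, 0, 1, 1, 0]
Votes for class 1: 2 / 5
Majority vote => class 0

0


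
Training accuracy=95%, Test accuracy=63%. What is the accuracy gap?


Gap = train_accuracy - test_accuracy
= 95 - 63
= 32%
This large gap strongly indicates overfitting.

32


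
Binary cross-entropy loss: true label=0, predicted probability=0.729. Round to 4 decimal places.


For y=0: Loss = -log(1-p)
= -log(1 - 0.729)
= -log(0.271)
= -(-1.3056)
= 1.3056

1.3056


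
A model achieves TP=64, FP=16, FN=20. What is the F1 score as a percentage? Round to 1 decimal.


Precision = TP / (TP + FP) = 64 / 80 = 0.8
Recall = TP / (TP + FN) = 64 / 84 = 0.7619
F1 = 2 * P * R / (P + R)
= 2 * 0.8 * 0.7619 / (0.8 + 0.7619)
= 1.219 / 1.5619
= 0.7805
As percentage: 78.0%

78.0


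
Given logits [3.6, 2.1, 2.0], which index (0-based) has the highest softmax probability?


Softmax is a monotonic transformation, so it preserves the argmax.
We need to find the index of the maximum logit.
Index 0: 3.6
Index 1: 2.1
Index 2: 2.0
Maximum logit = 3.6 at index 0

0


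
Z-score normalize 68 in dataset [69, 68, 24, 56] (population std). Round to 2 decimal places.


Mean = (69 + 68 + 24 + 56) / 4 = 54.25
Variance = sum((x_i - mean)^2) / n = 331.1875
Std = sqrt(331.1875) = 18.1986
Z = (x - mean) / std
= (68 - 54.25) / 18.1986
= 13.75 / 18.1986
= 0.76

0.76


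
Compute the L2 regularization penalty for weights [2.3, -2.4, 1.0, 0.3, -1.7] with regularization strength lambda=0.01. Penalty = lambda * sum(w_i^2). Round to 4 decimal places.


Squaring each weight:
2.3^2 = 5.29
(-2.4)^2 = 5.76
1.0^2 = 1.0
0.3^2 = 0.09
(-1.7)^2 = 2.89
Sum of squares = 15.03
Penalty = 0.01 * 15.03 = 0.1503

0.1503


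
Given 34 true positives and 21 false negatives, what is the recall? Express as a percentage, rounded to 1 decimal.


Recall = TP / (TP + FN) * 100
= 34 / (34 + 21)
= 34 / 55
= 0.6182
= 61.8%

61.8


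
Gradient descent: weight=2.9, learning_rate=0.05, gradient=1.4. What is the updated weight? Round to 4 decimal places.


w_new = w_old - lr * gradient
= 2.9 - 0.05 * 1.4
= 2.9 - (0.07)
= 2.8300

2.8300


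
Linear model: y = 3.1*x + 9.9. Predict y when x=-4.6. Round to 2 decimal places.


y = 3.1 * -4.6 + (9.9)
= -14.26 + (9.9)
= -4.36

-4.36


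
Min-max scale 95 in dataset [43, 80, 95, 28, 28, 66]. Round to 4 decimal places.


Min = 28, Max = 95
Range = 95 - 28 = 67
Scaled = (x - min) / (max - min)
= (95 - 28) / 67
= 67 / 67
= 1.0000

1.0000


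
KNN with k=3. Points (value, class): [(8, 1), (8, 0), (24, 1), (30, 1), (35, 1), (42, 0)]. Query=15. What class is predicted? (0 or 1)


Distances from query 15:
Point 8 (class 0): distance = 7
Point 8 (class 1): distance = 7
Point 24 (class 1): distance = 9
K=3 nearest neighbors: classes = [0, 1, 1]
Votes for class 1: 2 / 3
Majority vote => class 1

1
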